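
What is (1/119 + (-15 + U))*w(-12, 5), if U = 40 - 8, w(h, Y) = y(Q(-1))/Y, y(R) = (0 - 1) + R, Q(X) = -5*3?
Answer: -32384/595 ≈ -54.427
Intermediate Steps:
Q(X) = -15
y(R) = -1 + R
w(h, Y) = -16/Y (w(h, Y) = (-1 - 15)/Y = -16/Y)
U = 32
(1/119 + (-15 + U))*w(-12, 5) = (1/119 + (-15 + 32))*(-16/5) = (1/119 + 17)*(-16*⅕) = (2024/119)*(-16/5) = -32384/595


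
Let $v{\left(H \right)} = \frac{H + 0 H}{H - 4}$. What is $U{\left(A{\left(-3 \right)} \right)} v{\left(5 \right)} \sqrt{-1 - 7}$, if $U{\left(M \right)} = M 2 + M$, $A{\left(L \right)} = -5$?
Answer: $- 150 i \sqrt{2} \approx - 212.13 i$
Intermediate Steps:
$U{\left(M \right)} = 3 M$ ($U{\left(M \right)} = 2 M + M = 3 M$)
$v{\left(H \right)} = \frac{H}{-4 + H}$ ($v{\left(H \right)} = \frac{H + 0}{-4 + H} = \frac{H}{-4 + H}$)
$U{\left(A{\left(-3 \right)} \right)} v{\left(5 \right)} \sqrt{-1 - 7} = 3 \left(-5\right) \frac{5}{-4 + 5} \sqrt{-1 - 7} = - 15 \cdot \frac{5}{1} \sqrt{-8} = - 15 \cdot 5 \cdot 1 \cdot 2 i \sqrt{2} = \left(-15\right) 5 \cdot 2 i \sqrt{2} = - 75 \cdot 2 i \sqrt{2} = - 150 i \sqrt{2}$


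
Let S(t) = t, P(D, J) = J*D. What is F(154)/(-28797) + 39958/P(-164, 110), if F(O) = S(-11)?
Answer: -575236043/259748940 ≈ -2.2146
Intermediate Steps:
P(D, J) = D*J
F(O) = -11
F(154)/(-28797) + 39958/P(-164, 110) = -11/(-28797) + 39958/((-164*110)) = -11*(-1/28797) + 39958/(-18040) = 11/28797 + 39958*(-1/18040) = 11/28797 - 19979/9020 = -575236043/259748940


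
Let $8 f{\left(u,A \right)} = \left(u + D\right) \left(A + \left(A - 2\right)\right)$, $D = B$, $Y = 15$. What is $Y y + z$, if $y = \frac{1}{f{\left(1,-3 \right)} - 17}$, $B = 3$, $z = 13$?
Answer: $\frac{86}{7} \approx 12.286$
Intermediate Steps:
$D = 3$
$f{\left(u,A \right)} = \frac{\left(-2 + 2 A\right) \left(3 + u\right)}{8}$ ($f{\left(u,A \right)} = \frac{\left(u + 3\right) \left(A + \left(A - 2\right)\right)}{8} = \frac{\left(3 + u\right) \left(A + \left(-2 + A\right)\right)}{8} = \frac{\left(3 + u\right) \left(-2 + 2 A\right)}{8} = \frac{\left(-2 + 2 A\right) \left(3 + u\right)}{8}$)
$y = - \frac{1}{21}$ ($y = \frac{1}{\left(- \frac{3}{4} - \frac{1}{4} + \frac{3}{4} \left(-3\right) + \frac{1}{4} \left(-3\right) 1\right) - 17} = \frac{1}{\left(- \frac{3}{4} - \frac{1}{4} - \frac{9}{4} - \frac{3}{4}\right) - 17} = \frac{1}{-4 - 17} = \frac{1}{-21} = - \frac{1}{21} \approx -0.047619$)
$Y y + z = 15 \left(- \frac{1}{21}\right) + 13 = - \frac{5}{7} + 13 = \frac{86}{7}$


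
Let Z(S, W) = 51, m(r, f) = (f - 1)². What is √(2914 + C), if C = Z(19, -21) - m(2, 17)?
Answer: 3*√301 ≈ 52.048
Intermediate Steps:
m(r, f) = (-1 + f)²
C = -205 (C = 51 - (-1 + 17)² = 51 - 1*16² = 51 - 1*256 = 51 - 256 = -205)
√(2914 + C) = √(2914 - 205) = √2709 = 3*√301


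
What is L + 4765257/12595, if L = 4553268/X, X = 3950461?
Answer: 18882310343937/49756056295 ≈ 379.50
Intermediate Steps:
L = 4553268/3950461 ≈ 1.1526
L + 4765257/12595 = 4553268/3950461 + 4765257/12595 = 18882310343937/49756056295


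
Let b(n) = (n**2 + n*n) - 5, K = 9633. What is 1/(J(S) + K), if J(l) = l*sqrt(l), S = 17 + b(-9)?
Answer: 3211/29175555 - 58*sqrt(174)/29175555 ≈ 8.3835e-5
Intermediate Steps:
b(n) = -5 + 2*n**2 (b(n) = (n**2 + n**2) - 5 = 2*n**2 - 5 = -5 + 2*n**2)
S = 174 (S = 17 + (-5 + 2*(-9)**2) = 17 + (-5 + 2*81) = 17 + (-5 + 162) = 17 + 157 = 174)
J(l) = l**(3/2)
1/(J(S) + K) = 1/(174**(3/2) + 9633) = 1/(174*sqrt(174) + 9633) = 1/(9633 + 174*sqrt(174))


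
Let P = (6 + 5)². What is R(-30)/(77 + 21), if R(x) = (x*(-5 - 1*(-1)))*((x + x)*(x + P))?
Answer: -46800/7 ≈ -6685.7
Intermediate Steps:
P = 121 (P = 11² = 121)
R(x) = -8*x²*(121 + x) (R(x) = (x*(-5 - 1*(-1)))*((x + x)*(x + 121)) = (x*(-5 + 1))*((2*x)*(121 + x)) = (x*(-4))*(2*x*(121 + x)) = (-4*x)*(2*x*(121 + x)) = -8*x²*(121 + x))
R(-30)/(77 + 21) = (8*(-30)²*(-121 - 1*(-30)))/(77 + 21) = (8*900*(-121 + 30))/98 = (8*900*(-91))*(1/98) = -655200*1/98 = -46800/7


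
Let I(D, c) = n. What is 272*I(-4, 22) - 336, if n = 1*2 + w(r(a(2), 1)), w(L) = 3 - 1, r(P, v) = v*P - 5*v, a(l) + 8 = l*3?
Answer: 752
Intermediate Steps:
a(l) = -8 + 3*l (a(l) = -8 + l*3 = -8 + 3*l)
r(P, v) = -5*v + P*v (r(P, v) = P*v - 5*v = -5*v + P*v)
w(L) = 2
n = 4 (n = 1*2 + 2 = 2 + 2 = 4)
I(D, c) = 4
272*I(-4, 22) - 336 = 272*4 - 336 = 1088 - 336 = 752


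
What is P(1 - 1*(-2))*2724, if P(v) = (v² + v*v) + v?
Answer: 57204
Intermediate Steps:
P(v) = v + 2*v² (P(v) = (v² + v²) + v = 2*v² + v = v + 2*v²)
P(1 - 1*(-2))*2724 = ((1 - 1*(-2))*(1 + 2*(1 - 1*(-2))))*2724 = ((1 + 2)*(1 + 2*(1 + 2)))*2724 = (3*(1 + 2*3))*2724 = (3*(1 + 6))*2724 = (3*7)*2724 = 21*2724 = 57204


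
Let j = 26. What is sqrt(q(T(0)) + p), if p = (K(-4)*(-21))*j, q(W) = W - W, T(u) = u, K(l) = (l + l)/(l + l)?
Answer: I*sqrt(546) ≈ 23.367*I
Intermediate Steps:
K(l) = 1 (K(l) = (2*l)/((2*l)) = (2*l)*(1/(2*l)) = 1)
q(W) = 0
p = -546 (p = (1*(-21))*26 = -21*26 = -546)
sqrt(q(T(0)) + p) = sqrt(0 - 546) = sqrt(-546) = I*sqrt(546)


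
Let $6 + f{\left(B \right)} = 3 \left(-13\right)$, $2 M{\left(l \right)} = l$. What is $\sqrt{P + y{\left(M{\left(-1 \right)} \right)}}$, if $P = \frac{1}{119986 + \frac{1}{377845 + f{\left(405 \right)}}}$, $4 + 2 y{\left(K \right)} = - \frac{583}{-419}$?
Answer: $\frac{i \sqrt{1882116332788143353548107134}}{37987135651238} \approx 1.1421 i$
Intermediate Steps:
$M{\left(l \right)} = \frac{l}{2}$
$f{\left(B \right)} = -45$ ($f{\left(B \right)} = -6 + 3 \left(-13\right) = -6 - 39 = -45$)
$y{\left(K \right)} = - \frac{1093}{838}$ ($y{\left(K \right)} = -2 + \frac{\left(-583\right) \frac{1}{-419}}{2} = -2 + \frac{\left(-583\right) \left(- \frac{1}{419}\right)}{2} = -2 + \frac{1}{2} \cdot \frac{583}{419} = -2 + \frac{583}{838} = - \frac{1093}{838}$)
$P = \frac{377800}{45330710801}$ ($P = \frac{1}{119986 + \frac{1}{377845 - 45}} = \frac{1}{119986 + \frac{1}{377800}} = \frac{1}{\frac{45330710801}{377800}} = \frac{377800}{45330710801} \approx 8.3343 \cdot 10^{-6}$)
$\sqrt{P + y{\left(M{\left(-1 \right)} \right)}} = \sqrt{\frac{377800}{45330710801} - \frac{1093}{838}} = \sqrt{- \frac{49546150309093}{37987135651238}} = \frac{i \sqrt{1882116332788143353548107134}}{37987135651238}$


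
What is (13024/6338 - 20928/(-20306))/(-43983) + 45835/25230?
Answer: 4324049724401795/2380276808994942 ≈ 1.8166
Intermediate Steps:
(13024/6338 - 20928/(-20306))/(-43983) + 45835/25230 = (13024*(1/6338) - 20928*(-1/20306))*(-1/43983) + 45835*(1/25230) = (6512/3169 + 10464/10153)*(-1/43983) + 9167/5046 = (99276752/32174857)*(-1/43983) + 9167/5046 = -99276752/1415146735431 + 9167/5046 = 4324049724401795/2380276808994942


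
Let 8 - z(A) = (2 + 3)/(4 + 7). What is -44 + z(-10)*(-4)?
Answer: -816/11 ≈ -74.182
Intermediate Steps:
z(A) = 83/11 (z(A) = 8 - (2 + 3)/(4 + 7) = 8 - 5/11 = 83/11)
-44 + z(-10)*(-4) = -44 + (83/11)*(-4) = -44 - 332/11 = -816/11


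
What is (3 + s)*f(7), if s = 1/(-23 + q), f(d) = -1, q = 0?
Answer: -68/23 ≈ -2.9565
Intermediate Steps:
s = -1/23 (s = 1/(-23 + 0) = 1/(-23) = -1/23 ≈ -0.043478)
(3 + s)*f(7) = (3 - 1/23)*(-1) = (68/23)*(-1) = -68/23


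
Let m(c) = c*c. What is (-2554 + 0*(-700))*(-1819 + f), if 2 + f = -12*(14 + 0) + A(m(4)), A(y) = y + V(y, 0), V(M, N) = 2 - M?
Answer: 5074798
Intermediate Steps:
m(c) = c²
A(y) = 2 (A(y) = y + (2 - y) = 2)
f = -168 (f = -2 + (-12*(14 + 0) + 2) = -2 + (-12*14 + 2) = -2 + (-168 + 2) = -2 - 166 = -168)
(-2554 + 0*(-700))*(-1819 + f) = (-2554 + 0*(-700))*(-1819 - 168) = (-2554 + 0)*(-1987) = -2554*(-1987) = 5074798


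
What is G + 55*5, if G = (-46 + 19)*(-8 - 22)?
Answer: 1085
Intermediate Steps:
G = 810 (G = -27*(-30) = 810)
G + 55*5 = 810 + 55*5 = 810 + 275 = 1085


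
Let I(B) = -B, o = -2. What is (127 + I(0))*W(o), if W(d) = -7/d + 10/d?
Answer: -381/2 ≈ -190.50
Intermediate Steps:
W(d) = 3/d
(127 + I(0))*W(o) = (127 - 1*0)*(3/(-2)) = (127 + 0)*(3*(-½)) = 127*(-3/2) = -381/2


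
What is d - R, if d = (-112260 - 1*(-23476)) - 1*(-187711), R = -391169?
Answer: 490096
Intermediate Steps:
d = 98927 (d = (-112260 + 23476) + 187711 = -88784 + 187711 = 98927)
d - R = 98927 - 1*(-391169) = 98927 + 391169 = 490096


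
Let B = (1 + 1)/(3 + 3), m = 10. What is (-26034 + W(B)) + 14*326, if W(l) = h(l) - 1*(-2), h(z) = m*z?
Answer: -64394/3 ≈ -21465.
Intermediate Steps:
h(z) = 10*z
B = 1/3 (B = 2/6 = 2*(1/6) = 1/3 ≈ 0.33333)
W(l) = 2 + 10*l (W(l) = 10*l - 1*(-2) = 10*l + 2 = 2 + 10*l)
(-26034 + W(B)) + 14*326 = (-26034 + (2 + 10*(1/3))) + 14*326 = (-26034 + (2 + 10/3)) + 4564 = (-26034 + 16/3) + 4564 = -78086/3 + 4564 = -64394/3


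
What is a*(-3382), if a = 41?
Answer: -138662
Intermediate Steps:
a*(-3382) = 41*(-3382) = -138662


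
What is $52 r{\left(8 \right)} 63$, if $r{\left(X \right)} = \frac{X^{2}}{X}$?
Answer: $26208$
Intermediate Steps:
$r{\left(X \right)} = X$
$52 r{\left(8 \right)} 63 = 52 \cdot 8 \cdot 63 = 416 \cdot 63 = 26208$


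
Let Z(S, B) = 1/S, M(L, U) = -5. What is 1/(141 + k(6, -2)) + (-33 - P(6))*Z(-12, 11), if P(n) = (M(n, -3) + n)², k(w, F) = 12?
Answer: 869/306 ≈ 2.8399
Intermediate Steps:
P(n) = (-5 + n)²
1/(141 + k(6, -2)) + (-33 - P(6))*Z(-12, 11) = 1/(141 + 12) + (-33 - (-5 + 6)²)/(-12) = 1/153 + (-33 - 1*1²)*(-1/12) = 1/153 + (-33 - 1*1)*(-1/12) = 1/153 + (-33 - 1)*(-1/12) = 1/153 - 34*(-1/12) = 1/153 + 17/6 = 869/306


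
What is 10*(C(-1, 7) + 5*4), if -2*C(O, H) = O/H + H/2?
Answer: 2565/14 ≈ 183.21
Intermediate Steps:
C(O, H) = -H/4 - O/(2*H) (C(O, H) = -(O/H + H/2)/2 = -(H/2 + O/H)/2 = -H/4 - O/(2*H))
10*(C(-1, 7) + 5*4) = 10*((-1/4*7 - 1/2*(-1)/7) + 5*4) = 10*((-7/4 - 1/2*(-1)*1/7) + 20) = 10*((-7/4 + 1/14) + 20) = 10*(-47/28 + 20) = 10*(513/28) = 2565/14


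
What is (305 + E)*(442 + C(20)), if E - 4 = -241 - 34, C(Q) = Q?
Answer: 15708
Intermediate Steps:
E = -271 (E = 4 + (-241 - 34) = 4 - 275 = -271)
(305 + E)*(442 + C(20)) = (305 - 271)*(442 + 20) = 34*462 = 15708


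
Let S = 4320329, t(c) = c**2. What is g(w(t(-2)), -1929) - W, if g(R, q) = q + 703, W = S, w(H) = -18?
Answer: -4321555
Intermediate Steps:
W = 4320329
g(R, q) = 703 + q
g(w(t(-2)), -1929) - W = (703 - 1929) - 1*4320329 = -1226 - 4320329 = -4321555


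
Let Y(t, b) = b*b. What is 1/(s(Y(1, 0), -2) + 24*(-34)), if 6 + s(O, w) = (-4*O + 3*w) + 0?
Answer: -1/828 ≈ -0.0012077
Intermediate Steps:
Y(t, b) = b**2
s(O, w) = -6 - 4*O + 3*w (s(O, w) = -6 + ((-4*O + 3*w) + 0) = -6 + (-4*O + 3*w) = -6 - 4*O + 3*w)
1/(s(Y(1, 0), -2) + 24*(-34)) = 1/((-6 - 4*0**2 + 3*(-2)) + 24*(-34)) = 1/((-6 - 4*0 - 6) - 816) = 1/((-6 + 0 - 6) - 816) = 1/(-12 - 816) = 1/(-828) = -1/828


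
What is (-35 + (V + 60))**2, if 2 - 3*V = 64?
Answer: 169/9 ≈ 18.778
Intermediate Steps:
V = -62/3 (V = 2/3 - 1/3*64 = 2/3 - 64/3 = -62/3 ≈ -20.667)
(-35 + (V + 60))**2 = (-35 + (-62/3 + 60))**2 = (-35 + 118/3)**2 = (13/3)**2 = 169/9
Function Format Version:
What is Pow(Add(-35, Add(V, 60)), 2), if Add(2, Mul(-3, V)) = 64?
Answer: Rational(169, 9) ≈ 18.778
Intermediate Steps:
V = Rational(-62, 3) (V = Add(Rational(2, 3), Mul(Rational(-1, 3), 64)) = Add(Rational(2, 3), Rational(-64, 3)) = Rational(-62, 3) ≈ -20.667)
Pow(Add(-35, Add(V, 60)), 2) = Pow(Add(-35, Add(Rational(-62, 3), 60)), 2) = Pow(Add(-35, Rational(118, 3)), 2) = Pow(Rational(13, 3), 2) = Rational(169, 9)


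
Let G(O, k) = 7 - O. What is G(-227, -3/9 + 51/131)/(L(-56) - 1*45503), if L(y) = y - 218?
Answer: -78/15259 ≈ -0.0051117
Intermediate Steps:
L(y) = -218 + y
G(-227, -3/9 + 51/131)/(L(-56) - 1*45503) = (7 - 1*(-227))/((-218 - 56) - 1*45503) = (7 + 227)/(-274 - 45503) = 234/(-45777) = 234*(-1/45777) = -78/15259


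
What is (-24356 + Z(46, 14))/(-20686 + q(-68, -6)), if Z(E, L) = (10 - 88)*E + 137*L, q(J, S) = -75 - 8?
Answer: 3718/2967 ≈ 1.2531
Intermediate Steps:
q(J, S) = -83
Z(E, L) = -78*E + 137*L
(-24356 + Z(46, 14))/(-20686 + q(-68, -6)) = (-24356 + (-78*46 + 137*14))/(-20686 - 83) = (-24356 + (-3588 + 1918))/(-20769) = (-24356 - 1670)*(-1/20769) = -26026*(-1/20769) = 3718/2967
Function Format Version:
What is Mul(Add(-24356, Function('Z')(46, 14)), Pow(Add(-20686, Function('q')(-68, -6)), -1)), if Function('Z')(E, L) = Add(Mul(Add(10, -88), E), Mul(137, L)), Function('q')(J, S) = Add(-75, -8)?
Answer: Rational(3718, 2967) ≈ 1.2531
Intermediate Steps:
Function('q')(J, S) = -83
Function('Z')(E, L) = Add(Mul(-78, E), Mul(137, L))
Mul(Add(-24356, Function('Z')(46, 14)), Pow(Add(-20686, Function('q')(-68, -6)), -1)) = Mul(Add(-24356, Add(Mul(-78, 46), Mul(137, 14))), Pow(Add(-20686, -83), -1)) = Mul(Add(-24356, Add(-3588, 1918)), Pow(-20769, -1)) = Mul(Add(-24356, -1670), Rational(-1, 20769)) = Mul(-26026, Rational(-1, 20769)) = Rational(3718, 2967)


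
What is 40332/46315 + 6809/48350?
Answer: 453082207/447866050 ≈ 1.0116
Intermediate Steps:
40332/46315 + 6809/48350 = 453082207/447866050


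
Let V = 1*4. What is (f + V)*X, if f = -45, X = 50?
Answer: -2050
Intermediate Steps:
V = 4
(f + V)*X = (-45 + 4)*50 = -41*50 = -2050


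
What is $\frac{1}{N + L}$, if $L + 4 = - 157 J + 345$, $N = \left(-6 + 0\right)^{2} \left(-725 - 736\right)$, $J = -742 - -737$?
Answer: $- \frac{1}{51470} \approx -1.9429 \cdot 10^{-5}$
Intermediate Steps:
$J = -5$ ($J = -742 + 737 = -5$)
$N = -52596$ ($N = \left(-6\right)^{2} \left(-1461\right) = 36 \left(-1461\right) = -52596$)
$L = 1126$ ($L = -4 + \left(\left(-157\right) \left(-5\right) + 345\right) = -4 + \left(785 + 345\right) = -4 + 1130 = 1126$)
$\frac{1}{N + L} = \frac{1}{-52596 + 1126} = \frac{1}{-51470} = - \frac{1}{51470}$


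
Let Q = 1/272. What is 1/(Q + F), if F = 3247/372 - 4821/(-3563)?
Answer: 90129648/908979523 ≈ 0.099155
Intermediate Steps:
Q = 1/272 ≈ 0.0036765
F = 13362473/1325436 (F = 3247*(1/372) - 4821*(-1/3563) = 3247/372 + 4821/3563 = 13362473/1325436 ≈ 10.082)
1/(Q + F) = 1/(1/272 + 13362473/1325436) = 1/(908979523/90129648) = 90129648/908979523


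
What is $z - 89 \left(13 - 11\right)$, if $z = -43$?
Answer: $-221$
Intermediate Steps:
$z - 89 \left(13 - 11\right) = -43 - 89 \left(13 - 11\right) = -43 - 178 = -221$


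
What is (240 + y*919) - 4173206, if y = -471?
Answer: -4605815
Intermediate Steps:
(240 + y*919) - 4173206 = (240 - 471*919) - 4173206 = (240 - 432849) - 4173206 = -432609 - 4173206 = -4605815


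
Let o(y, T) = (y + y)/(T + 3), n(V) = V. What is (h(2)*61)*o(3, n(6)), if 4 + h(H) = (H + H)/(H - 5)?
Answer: -1952/9 ≈ -216.89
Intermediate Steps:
o(y, T) = 2*y/(3 + T) (o(y, T) = (2*y)/(3 + T) = 2*y/(3 + T))
h(H) = -4 + 2*H/(-5 + H) (h(H) = -4 + (H + H)/(H - 5) = -4 + (2*H)/(-5 + H) = -4 + 2*H/(-5 + H))
(h(2)*61)*o(3, n(6)) = ((2*(10 - 1*2)/(-5 + 2))*61)*(2*3/(3 + 6)) = ((2*(10 - 2)/(-3))*61)*(2*3/9) = ((2*(-⅓)*8)*61)*(2*3*(⅑)) = -16/3*61*(⅔) = -976/3*⅔ = -1952/9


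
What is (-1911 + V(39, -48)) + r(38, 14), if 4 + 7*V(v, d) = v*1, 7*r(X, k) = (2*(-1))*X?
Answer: -13418/7 ≈ -1916.9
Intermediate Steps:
r(X, k) = -2*X/7 (r(X, k) = ((2*(-1))*X)/7 = (-2*X)/7 = -2*X/7)
V(v, d) = -4/7 + v/7 (V(v, d) = -4/7 + (v*1)/7 = -4/7 + v/7)
(-1911 + V(39, -48)) + r(38, 14) = (-1911 + (-4/7 + (⅐)*39)) - 2/7*38 = (-1911 + (-4/7 + 39/7)) - 76/7 = (-1911 + 5) - 76/7 = -1906 - 76/7 = -13418/7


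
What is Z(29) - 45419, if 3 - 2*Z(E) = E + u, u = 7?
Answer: -90871/2 ≈ -45436.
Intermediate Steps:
Z(E) = -2 - E/2 (Z(E) = 3/2 - (E + 7)/2 = 3/2 - (7 + E)/2 = 3/2 + (-7/2 - E/2) = -2 - E/2)
Z(29) - 45419 = (-2 - 1/2*29) - 45419 = (-2 - 29/2) - 45419 = -33/2 - 45419 = -90871/2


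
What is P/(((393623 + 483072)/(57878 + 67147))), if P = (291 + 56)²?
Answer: 3010827045/175339 ≈ 17171.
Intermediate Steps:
P = 120409 (P = 347² = 120409)
P/(((393623 + 483072)/(57878 + 67147))) = 120409/(((393623 + 483072)/(57878 + 67147))) = 120409/((876695/125025)) = 120409/((876695*(1/125025))) = 120409/(175339/25005) = 120409*(25005/175339) = 3010827045/175339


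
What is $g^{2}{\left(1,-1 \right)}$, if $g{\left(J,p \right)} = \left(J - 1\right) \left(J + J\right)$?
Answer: $0$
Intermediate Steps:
$g{\left(J,p \right)} = 2 J \left(-1 + J\right)$ ($g{\left(J,p \right)} = \left(-1 + J\right) 2 J = 2 J \left(-1 + J\right)$)
$g^{2}{\left(1,-1 \right)} = \left(2 \cdot 1 \left(-1 + 1\right)\right)^{2} = \left(2 \cdot 1 \cdot 0\right)^{2} = 0^{2} = 0$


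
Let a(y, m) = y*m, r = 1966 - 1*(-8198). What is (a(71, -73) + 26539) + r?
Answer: 31520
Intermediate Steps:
r = 10164 (r = 1966 + 8198 = 10164)
a(y, m) = m*y
(a(71, -73) + 26539) + r = (-73*71 + 26539) + 10164 = (-5183 + 26539) + 10164 = 21356 + 10164 = 31520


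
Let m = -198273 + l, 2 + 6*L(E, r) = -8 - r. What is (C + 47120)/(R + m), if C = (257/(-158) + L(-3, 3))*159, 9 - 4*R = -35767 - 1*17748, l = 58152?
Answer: -3674833/10012460 ≈ -0.36703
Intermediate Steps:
L(E, r) = -5/3 - r/6 (L(E, r) = -1/3 + (-8 - r)/6 = -1/3 + (-4/3 - r/6) = -5/3 - r/6)
R = 13381 (R = 9/4 - (-35767 - 1*17748)/4 = 9/4 - (-35767 - 17748)/4 = 9/4 - 1/4*(-53515) = 9/4 + 53515/4 = 13381)
C = -47647/79 (C = (257/(-158) + (-5/3 - 1/6*3))*159 = (257*(-1/158) + (-5/3 - 1/2))*159 = (-257/158 - 13/6)*159 = -899/237*159 = -47647/79 ≈ -603.13)
m = -140121 (m = -198273 + 58152 = -140121)
(C + 47120)/(R + m) = (-47647/79 + 47120)/(13381 - 140121) = (3674833/79)/(-126740) = (3674833/79)*(-1/126740) = -3674833/10012460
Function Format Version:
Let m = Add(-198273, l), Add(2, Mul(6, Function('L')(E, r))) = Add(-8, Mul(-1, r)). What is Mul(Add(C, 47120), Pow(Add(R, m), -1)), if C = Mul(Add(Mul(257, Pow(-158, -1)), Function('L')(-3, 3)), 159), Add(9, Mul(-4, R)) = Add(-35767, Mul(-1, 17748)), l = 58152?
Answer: Rational(-3674833, 10012460) ≈ -0.36703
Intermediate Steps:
Function('L')(E, r) = Add(Rational(-5, 3), Mul(Rational(-1, 6), r)) (Function('L')(E, r) = Add(Rational(-1, 3), Mul(Rational(1, 6), Add(-8, Mul(-1, r)))) = Add(Rational(-1, 3), Add(Rational(-4, 3), Mul(Rational(-1, 6), r))) = Add(Rational(-5, 3), Mul(Rational(-1, 6), r)))
R = 13381 (R = Add(Rational(9, 4), Mul(Rational(-1, 4), Add(-35767, Mul(-1, 17748)))) = Add(Rational(9, 4), Mul(Rational(-1, 4), Add(-35767, -17748))) = Add(Rational(9, 4), Mul(Rational(-1, 4), -53515)) = Add(Rational(9, 4), Rational(53515, 4)) = 13381)
C = Rational(-47647, 79) (C = Mul(Add(Mul(257, Pow(-158, -1)), Add(Rational(-5, 3), Mul(Rational(-1, 6), 3))), 159) = Mul(Add(Mul(257, Rational(-1, 158)), Add(Rational(-5, 3), Rational(-1, 2))), 159) = Mul(Add(Rational(-257, 158), Rational(-13, 6)), 159) = Mul(Rational(-899, 237), 159) = Rational(-47647, 79) ≈ -603.13)
m = -140121 (m = Add(-198273, 58152) = -140121)
Mul(Add(C, 47120), Pow(Add(R, m), -1)) = Mul(Add(Rational(-47647, 79), 47120), Pow(Add(13381, -140121), -1)) = Mul(Rational(3674833, 79), Pow(-126740, -1)) = Mul(Rational(3674833, 79), Rational(-1, 126740)) = Rational(-3674833, 10012460)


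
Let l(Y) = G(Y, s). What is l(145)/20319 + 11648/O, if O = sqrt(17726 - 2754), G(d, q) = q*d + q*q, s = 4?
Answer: 596/20319 + 5824*sqrt(3743)/3743 ≈ 95.224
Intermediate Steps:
G(d, q) = q**2 + d*q (G(d, q) = d*q + q**2 = q**2 + d*q)
l(Y) = 16 + 4*Y (l(Y) = 4*(Y + 4) = 4*(4 + Y) = 16 + 4*Y)
O = 2*sqrt(3743) (O = sqrt(14972) = 2*sqrt(3743) ≈ 122.36)
l(145)/20319 + 11648/O = (16 + 4*145)/20319 + 11648/((2*sqrt(3743))) = (16 + 580)*(1/20319) + 11648*(sqrt(3743)/7486) = 596*(1/20319) + 5824*sqrt(3743)/3743 = 596/20319 + 5824*sqrt(3743)/3743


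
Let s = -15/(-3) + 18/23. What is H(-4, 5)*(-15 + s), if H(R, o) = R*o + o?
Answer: 3180/23 ≈ 138.26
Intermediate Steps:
s = 133/23 (s = -15*(-⅓) + 18*(1/23) = 5 + 18/23 = 133/23 ≈ 5.7826)
H(R, o) = o + R*o
H(-4, 5)*(-15 + s) = (5*(1 - 4))*(-15 + 133/23) = (5*(-3))*(-212/23) = -15*(-212/23) = 3180/23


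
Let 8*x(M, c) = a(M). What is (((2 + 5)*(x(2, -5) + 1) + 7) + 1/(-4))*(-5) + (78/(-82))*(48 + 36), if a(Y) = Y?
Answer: -12907/82 ≈ -157.40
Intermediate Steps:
x(M, c) = M/8
(((2 + 5)*(x(2, -5) + 1) + 7) + 1/(-4))*(-5) + (78/(-82))*(48 + 36) = (((2 + 5)*((1/8)*2 + 1) + 7) + 1/(-4))*(-5) + (78/(-82))*(48 + 36) = ((7*(1/4 + 1) + 7) - 1/4)*(-5) + (78*(-1/82))*84 = ((7*(5/4) + 7) - 1/4)*(-5) - 39/41*84 = ((35/4 + 7) - 1/4)*(-5) - 3276/41 = (63/4 - 1/4)*(-5) - 3276/41 = (31/2)*(-5) - 3276/41 = -155/2 - 3276/41 = -12907/82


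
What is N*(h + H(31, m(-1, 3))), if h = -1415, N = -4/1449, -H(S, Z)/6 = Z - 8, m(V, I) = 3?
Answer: 5540/1449 ≈ 3.8233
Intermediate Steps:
H(S, Z) = 48 - 6*Z (H(S, Z) = -6*(Z - 8) = -6*(-8 + Z) = 48 - 6*Z)
N = -4/1449 (N = -4*1/1449 = -4/1449 ≈ -0.0027605)
N*(h + H(31, m(-1, 3))) = -4*(-1415 + (48 - 6*3))/1449 = -4*(-1415 + (48 - 18))/1449 = -4*(-1415 + 30)/1449 = -4/1449*(-1385) = 5540/1449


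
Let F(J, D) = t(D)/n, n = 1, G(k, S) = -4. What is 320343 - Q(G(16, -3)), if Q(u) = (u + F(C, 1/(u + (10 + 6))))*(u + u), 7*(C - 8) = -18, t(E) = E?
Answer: 960935/3 ≈ 3.2031e+5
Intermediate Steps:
C = 38/7 (C = 8 + (1/7)*(-18) = 8 - 18/7 = 38/7 ≈ 5.4286)
F(J, D) = D (F(J, D) = D/1 = D*1 = D)
Q(u) = 2*u*(u + 1/(16 + u)) (Q(u) = (u + 1/(u + (10 + 6)))*(u + u) = (u + 1/(u + 16))*(2*u) = (u + 1/(16 + u))*(2*u) = 2*u*(u + 1/(16 + u)))
320343 - Q(G(16, -3)) = 320343 - 2*(-4)*(1 - 4*(16 - 4))/(16 - 4) = 320343 - 2*(-4)*(1 - 4*12)/12 = 320343 - 2*(-4)*(1 - 48)/12 = 320343 - 2*(-4)*(-47)/12 = 320343 - 1*94/3 = 320343 - 94/3 = 960935/3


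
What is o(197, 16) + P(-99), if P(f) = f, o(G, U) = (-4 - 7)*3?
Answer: -132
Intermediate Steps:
o(G, U) = -33 (o(G, U) = -11*3 = -33)
o(197, 16) + P(-99) = -33 - 99 = -132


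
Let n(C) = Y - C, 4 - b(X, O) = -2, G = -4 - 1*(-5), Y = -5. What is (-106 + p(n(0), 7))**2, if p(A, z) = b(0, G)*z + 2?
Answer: 3844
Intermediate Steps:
G = 1 (G = -4 + 5 = 1)
b(X, O) = 6 (b(X, O) = 4 - 1*(-2) = 4 + 2 = 6)
n(C) = -5 - C
p(A, z) = 2 + 6*z (p(A, z) = 6*z + 2 = 2 + 6*z)
(-106 + p(n(0), 7))**2 = (-106 + (2 + 6*7))**2 = (-106 + (2 + 42))**2 = (-106 + 44)**2 = (-62)**2 = 3844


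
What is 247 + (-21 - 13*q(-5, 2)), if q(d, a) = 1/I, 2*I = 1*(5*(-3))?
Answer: 3416/15 ≈ 227.73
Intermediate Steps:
I = -15/2 (I = (1*(5*(-3)))/2 = (1*(-15))/2 = (1/2)*(-15) = -15/2 ≈ -7.5000)
q(d, a) = -2/15 (q(d, a) = 1/(-15/2) = -2/15)
247 + (-21 - 13*q(-5, 2)) = 247 + (-21 - 13*(-2/15)) = 247 + (-21 + 26/15) = 247 - 289/15 = 3416/15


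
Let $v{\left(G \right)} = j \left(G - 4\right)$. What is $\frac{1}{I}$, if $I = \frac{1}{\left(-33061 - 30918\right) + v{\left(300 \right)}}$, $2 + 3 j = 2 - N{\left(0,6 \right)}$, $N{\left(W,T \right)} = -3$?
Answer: $-63683$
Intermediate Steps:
$j = 1$ ($j = - \frac{2}{3} + \frac{2 - -3}{3} = - \frac{2}{3} + \frac{2 + 3}{3} = - \frac{2}{3} + \frac{1}{3} \cdot 5 = - \frac{2}{3} + \frac{5}{3} = 1$)
$v{\left(G \right)} = -4 + G$ ($v{\left(G \right)} = 1 \left(G - 4\right) = 1 \left(-4 + G\right) = -4 + G$)
$I = - \frac{1}{63683}$ ($I = \frac{1}{\left(-33061 - 30918\right) + \left(-4 + 300\right)} = \frac{1}{\left(-33061 - 30918\right) + 296} = \frac{1}{-63979 + 296} = \frac{1}{-63683} = - \frac{1}{63683} \approx -1.5703 \cdot 10^{-5}$)
$\frac{1}{I} = \frac{1}{- \frac{1}{63683}} = -63683$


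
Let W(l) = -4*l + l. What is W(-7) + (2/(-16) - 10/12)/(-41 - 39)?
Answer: 40343/1920 ≈ 21.012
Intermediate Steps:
W(l) = -3*l
W(-7) + (2/(-16) - 10/12)/(-41 - 39) = -3*(-7) + (2/(-16) - 10/12)/(-41 - 39) = 21 + (2*(-1/16) - 10*1/12)/(-80) = 21 + (-1/8 - 5/6)*(-1/80) = 21 - 23/24*(-1/80) = 21 + 23/1920 = 40343/1920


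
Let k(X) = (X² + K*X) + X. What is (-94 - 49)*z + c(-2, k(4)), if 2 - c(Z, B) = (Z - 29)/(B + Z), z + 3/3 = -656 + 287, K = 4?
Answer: 1799039/34 ≈ 52913.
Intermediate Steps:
z = -370 (z = -1 + (-656 + 287) = -1 - 369 = -370)
k(X) = X² + 5*X (k(X) = (X² + 4*X) + X = X² + 5*X)
c(Z, B) = 2 - (-29 + Z)/(B + Z) (c(Z, B) = 2 - (Z - 29)/(B + Z) = 2 - (-29 + Z)/(B + Z))
(-94 - 49)*z + c(-2, k(4)) = (-94 - 49)*(-370) + (29 - 2 + 2*(4*(5 + 4)))/(4*(5 + 4) - 2) = -143*(-370) + (29 - 2 + 2*(4*9))/(4*9 - 2) = 52910 + (29 - 2 + 2*36)/(36 - 2) = 52910 + (29 - 2 + 72)/34 = 52910 + (1/34)*99 = 52910 + 99/34 = 1799039/34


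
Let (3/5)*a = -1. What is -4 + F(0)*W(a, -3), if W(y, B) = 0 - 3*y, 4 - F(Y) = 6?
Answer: -14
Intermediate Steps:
a = -5/3 (a = (5/3)*(-1) = -5/3 ≈ -1.6667)
F(Y) = -2 (F(Y) = 4 - 1*6 = 4 - 6 = -2)
W(y, B) = -3*y
-4 + F(0)*W(a, -3) = -4 - (-6)*(-5)/3 = -4 - 2*5 = -4 - 10 = -14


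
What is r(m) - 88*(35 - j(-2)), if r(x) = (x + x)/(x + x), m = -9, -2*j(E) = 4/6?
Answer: -9325/3 ≈ -3108.3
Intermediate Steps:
j(E) = -⅓ (j(E) = -2/6 = -½*⅔ = -⅓)
r(x) = 1 (r(x) = (2*x)/((2*x)) = (2*x)*(1/(2*x)) = 1)
r(m) - 88*(35 - j(-2)) = 1 - 88*(35 - 1*(-⅓)) = 1 - 88*(35 + ⅓) = 1 - 88*106/3 = 1 - 9328/3 = -9325/3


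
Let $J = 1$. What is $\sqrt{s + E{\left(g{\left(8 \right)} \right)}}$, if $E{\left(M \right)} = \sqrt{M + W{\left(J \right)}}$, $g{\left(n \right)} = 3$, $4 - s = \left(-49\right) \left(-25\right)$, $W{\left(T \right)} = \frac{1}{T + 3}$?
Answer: $\frac{\sqrt{-4884 + 2 \sqrt{13}}}{2} \approx 34.917 i$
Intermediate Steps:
$W{\left(T \right)} = \frac{1}{3 + T}$
$s = -1221$ ($s = 4 - \left(-49\right) \left(-25\right) = 4 - 1225 = -1221$)
$E{\left(M \right)} = \sqrt{\frac{1}{4} + M}$ ($E{\left(M \right)} = \sqrt{M + \frac{1}{3 + 1}} = \sqrt{M + \frac{1}{4}} = \sqrt{\frac{1}{4} + M}$)
$\sqrt{s + E{\left(g{\left(8 \right)} \right)}} = \sqrt{-1221 + \frac{\sqrt{1 + 4 \cdot 3}}{2}} = \sqrt{-1221 + \frac{\sqrt{1 + 12}}{2}} = \sqrt{-1221 + \frac{\sqrt{13}}{2}}$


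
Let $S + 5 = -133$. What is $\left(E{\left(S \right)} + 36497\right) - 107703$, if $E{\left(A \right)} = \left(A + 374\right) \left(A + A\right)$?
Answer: $-136342$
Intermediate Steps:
$S = -138$ ($S = -5 - 133 = -138$)
$E{\left(A \right)} = 2 A \left(374 + A\right)$ ($E{\left(A \right)} = \left(374 + A\right) 2 A = 2 A \left(374 + A\right)$)
$\left(E{\left(S \right)} + 36497\right) - 107703 = \left(2 \left(-138\right) \left(374 - 138\right) + 36497\right) - 107703 = \left(2 \left(-138\right) 236 + 36497\right) - 107703 = \left(-65136 + 36497\right) - 107703 = -28639 - 107703 = -136342$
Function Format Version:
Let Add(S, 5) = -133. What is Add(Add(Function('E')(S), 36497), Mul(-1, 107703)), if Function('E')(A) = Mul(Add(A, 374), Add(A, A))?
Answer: -136342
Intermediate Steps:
S = -138 (S = Add(-5, -133) = -138)
Function('E')(A) = Mul(2, A, Add(374, A)) (Function('E')(A) = Mul(Add(374, A), Mul(2, A)) = Mul(2, A, Add(374, A)))
Add(Add(Function('E')(S), 36497), Mul(-1, 107703)) = Add(Add(Mul(2, -138, Add(374, -138)), 36497), Mul(-1, 107703)) = Add(Add(Mul(2, -138, 236), 36497), -107703) = Add(Add(-65136, 36497), -107703) = Add(-28639, -107703) = -136342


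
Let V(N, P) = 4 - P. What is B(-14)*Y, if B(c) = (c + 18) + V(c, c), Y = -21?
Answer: -462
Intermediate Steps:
B(c) = 22 (B(c) = (c + 18) + (4 - c) = (18 + c) + (4 - c) = 22)
B(-14)*Y = 22*(-21) = -462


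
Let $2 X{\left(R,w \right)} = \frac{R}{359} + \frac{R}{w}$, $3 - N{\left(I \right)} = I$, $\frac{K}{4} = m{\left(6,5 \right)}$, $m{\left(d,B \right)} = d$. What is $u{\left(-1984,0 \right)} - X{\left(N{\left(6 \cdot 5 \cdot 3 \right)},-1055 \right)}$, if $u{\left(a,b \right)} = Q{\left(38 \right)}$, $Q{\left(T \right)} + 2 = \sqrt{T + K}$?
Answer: $- \frac{727214}{378745} + \sqrt{62} \approx 5.9539$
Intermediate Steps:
$K = 24$ ($K = 4 \cdot 6 = 24$)
$Q{\left(T \right)} = -2 + \sqrt{24 + T}$ ($Q{\left(T \right)} = -2 + \sqrt{T + 24} = -2 + \sqrt{24 + T}$)
$N{\left(I \right)} = 3 - I$
$u{\left(a,b \right)} = -2 + \sqrt{62}$ ($u{\left(a,b \right)} = -2 + \sqrt{24 + 38} = -2 + \sqrt{62}$)
$X{\left(R,w \right)} = \frac{R}{718} + \frac{R}{2 w}$ ($X{\left(R,w \right)} = \frac{\frac{R}{359} + \frac{R}{w}}{2} = \frac{R}{718} + \frac{R}{2 w}$)
$u{\left(-1984,0 \right)} - X{\left(N{\left(6 \cdot 5 \cdot 3 \right)},-1055 \right)} = \left(-2 + \sqrt{62}\right) - \frac{\left(3 - 6 \cdot 5 \cdot 3\right) \left(359 - 1055\right)}{718 \left(-1055\right)} = \left(-2 + \sqrt{62}\right) - \frac{1}{718} \left(3 - 30 \cdot 3\right) \left(- \frac{1}{1055}\right) \left(-696\right) = \left(-2 + \sqrt{62}\right) - \frac{1}{718} \left(3 - 90\right) \left(- \frac{1}{1055}\right) \left(-696\right) = \left(-2 + \sqrt{62}\right) - \frac{1}{718} \left(-87\right) \left(- \frac{1}{1055}\right) \left(-696\right) = \left(-2 + \sqrt{62}\right) - - \frac{30276}{378745} = \left(-2 + \sqrt{62}\right) + \frac{30276}{378745} = - \frac{727214}{378745} + \sqrt{62}$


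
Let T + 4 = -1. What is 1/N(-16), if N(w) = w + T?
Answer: -1/21 ≈ -0.047619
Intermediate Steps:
T = -5 (T = -4 - 1 = -5)
N(w) = -5 + w (N(w) = w - 5 = -5 + w)
1/N(-16) = 1/(-5 - 16) = 1/(-21) = -1/21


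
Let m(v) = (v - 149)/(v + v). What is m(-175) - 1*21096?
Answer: -3691638/175 ≈ -21095.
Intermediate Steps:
m(v) = (-149 + v)/(2*v) (m(v) = (-149 + v)/((2*v)) = (-149 + v)*(1/(2*v)) = (-149 + v)/(2*v))
m(-175) - 1*21096 = (1/2)*(-149 - 175)/(-175) - 1*21096 = (1/2)*(-1/175)*(-324) - 21096 = 162/175 - 21096 = -3691638/175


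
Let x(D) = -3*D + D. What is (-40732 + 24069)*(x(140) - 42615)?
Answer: 714759385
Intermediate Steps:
x(D) = -2*D
(-40732 + 24069)*(x(140) - 42615) = (-40732 + 24069)*(-2*140 - 42615) = -16663*(-280 - 42615) = -16663*(-42895) = 714759385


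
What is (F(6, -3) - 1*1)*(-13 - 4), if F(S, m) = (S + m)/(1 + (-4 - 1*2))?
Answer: 136/5 ≈ 27.200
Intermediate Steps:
F(S, m) = -S/5 - m/5 (F(S, m) = (S + m)/(1 + (-4 - 2)) = (S + m)/(1 - 6) = (S + m)/(-5) = (S + m)*(-⅕) = -S/5 - m/5)
(F(6, -3) - 1*1)*(-13 - 4) = ((-⅕*6 - ⅕*(-3)) - 1*1)*(-13 - 4) = ((-6/5 + ⅗) - 1)*(-17) = (-⅗ - 1)*(-17) = -8/5*(-17) = 136/5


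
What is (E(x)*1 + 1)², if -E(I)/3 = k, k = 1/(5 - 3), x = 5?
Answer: ¼ ≈ 0.25000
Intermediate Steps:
k = ½ (k = 1/2 = ½ ≈ 0.50000)
E(I) = -3/2 (E(I) = -3*½ = -3/2)
(E(x)*1 + 1)² = (-3/2*1 + 1)² = (-3/2 + 1)² = (-½)² = ¼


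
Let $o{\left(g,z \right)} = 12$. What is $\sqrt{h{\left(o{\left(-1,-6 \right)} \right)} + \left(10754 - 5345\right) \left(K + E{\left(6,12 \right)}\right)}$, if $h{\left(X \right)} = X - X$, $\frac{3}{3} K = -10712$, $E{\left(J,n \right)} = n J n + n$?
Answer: $6 i \sqrt{1477859} \approx 7294.0 i$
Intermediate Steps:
$E{\left(J,n \right)} = n + J n^{2}$ ($E{\left(J,n \right)} = J n n + n = J n^{2} + n = n + J n^{2}$)
$K = -10712$
$h{\left(X \right)} = 0$
$\sqrt{h{\left(o{\left(-1,-6 \right)} \right)} + \left(10754 - 5345\right) \left(K + E{\left(6,12 \right)}\right)} = \sqrt{0 + \left(10754 - 5345\right) \left(-10712 + 12 \left(1 + 6 \cdot 12\right)\right)} = \sqrt{0 + 5409 \left(-10712 + 12 \left(1 + 72\right)\right)} = \sqrt{0 + 5409 \left(-10712 + 12 \cdot 73\right)} = \sqrt{0 + 5409 \left(-10712 + 876\right)} = \sqrt{0 + 5409 \left(-9836\right)} = \sqrt{0 - 53202924} = \sqrt{-53202924} = 6 i \sqrt{1477859}$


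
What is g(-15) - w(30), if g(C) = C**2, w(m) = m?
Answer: 195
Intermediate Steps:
g(-15) - w(30) = (-15)**2 - 1*30 = 225 - 30 = 195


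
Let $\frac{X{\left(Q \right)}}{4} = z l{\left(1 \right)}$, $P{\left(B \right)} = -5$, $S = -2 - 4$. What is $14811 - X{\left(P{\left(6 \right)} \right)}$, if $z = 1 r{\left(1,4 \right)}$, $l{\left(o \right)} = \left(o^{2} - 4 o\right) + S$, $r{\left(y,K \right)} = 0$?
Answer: $14811$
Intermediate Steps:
$S = -6$ ($S = -2 - 4 = -6$)
$l{\left(o \right)} = -6 + o^{2} - 4 o$ ($l{\left(o \right)} = \left(o^{2} - 4 o\right) - 6 = -6 + o^{2} - 4 o$)
$z = 0$ ($z = 1 \cdot 0 = 0$)
$X{\left(Q \right)} = 0$ ($X{\left(Q \right)} = 4 \cdot 0 \left(-6 + 1^{2} - 4\right) = 4 \cdot 0 \left(-6 + 1 - 4\right) = 4 \cdot 0 \left(-9\right) = 4 \cdot 0 = 0$)
$14811 - X{\left(P{\left(6 \right)} \right)} = 14811 - 0 = 14811 + 0 = 14811$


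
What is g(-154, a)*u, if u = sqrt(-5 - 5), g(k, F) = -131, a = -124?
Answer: -131*I*sqrt(10) ≈ -414.26*I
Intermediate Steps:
u = I*sqrt(10) (u = sqrt(-10) = I*sqrt(10) ≈ 3.1623*I)
g(-154, a)*u = -131*I*sqrt(10)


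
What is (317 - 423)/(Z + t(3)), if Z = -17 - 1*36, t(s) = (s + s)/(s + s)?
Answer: 53/26 ≈ 2.0385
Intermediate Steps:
t(s) = 1 (t(s) = (2*s)/((2*s)) = (2*s)*(1/(2*s)) = 1)
Z = -53 (Z = -17 - 36 = -53)
(317 - 423)/(Z + t(3)) = (317 - 423)/(-53 + 1) = -106/(-52) = -106*(-1/52) = 53/26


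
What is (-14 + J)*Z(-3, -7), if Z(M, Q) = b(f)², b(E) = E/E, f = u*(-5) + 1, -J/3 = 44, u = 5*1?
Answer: -146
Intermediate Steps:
u = 5
J = -132 (J = -3*44 = -132)
f = -24 (f = 5*(-5) + 1 = -25 + 1 = -24)
b(E) = 1
Z(M, Q) = 1 (Z(M, Q) = 1² = 1)
(-14 + J)*Z(-3, -7) = (-14 - 132)*1 = -146*1 = -146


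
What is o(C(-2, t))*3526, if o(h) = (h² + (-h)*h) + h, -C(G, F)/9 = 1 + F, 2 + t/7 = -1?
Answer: 634680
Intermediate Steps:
t = -21 (t = -14 + 7*(-1) = -14 - 7 = -21)
C(G, F) = -9 - 9*F (C(G, F) = -9*(1 + F) = -9 - 9*F)
o(h) = h (o(h) = (h² - h²) + h = 0 + h = h)
o(C(-2, t))*3526 = (-9 - 9*(-21))*3526 = (-9 + 189)*3526 = 180*3526 = 634680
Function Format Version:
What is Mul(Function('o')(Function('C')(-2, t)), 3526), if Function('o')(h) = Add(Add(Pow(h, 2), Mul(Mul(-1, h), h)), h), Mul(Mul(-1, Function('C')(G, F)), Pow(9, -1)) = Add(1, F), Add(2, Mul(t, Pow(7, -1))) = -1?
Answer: 634680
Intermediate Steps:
t = -21 (t = Add(-14, Mul(7, -1)) = Add(-14, -7) = -21)
Function('C')(G, F) = Add(-9, Mul(-9, F)) (Function('C')(G, F) = Mul(-9, Add(1, F)) = Add(-9, Mul(-9, F)))
Function('o')(h) = h (Function('o')(h) = Add(Add(Pow(h, 2), Mul(-1, Pow(h, 2))), h) = Add(0, h) = h)
Mul(Function('o')(Function('C')(-2, t)), 3526) = Mul(Add(-9, Mul(-9, -21)), 3526) = Mul(Add(-9, 189), 3526) = Mul(180, 3526) = 634680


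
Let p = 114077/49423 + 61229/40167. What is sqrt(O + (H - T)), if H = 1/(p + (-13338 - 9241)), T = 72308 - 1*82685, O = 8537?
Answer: sqrt(37987642737750924294885423752333)/44815627388413 ≈ 137.53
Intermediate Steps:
p = 7608251726/1985173641 (p = 114077*(1/49423) + 61229*(1/40167) = 114077/49423 + 61229/40167 = 7608251726/1985173641 ≈ 3.8325)
T = -10377 (T = 72308 - 82685 = -10377)
H = -1985173641/44815627388413 (H = 1/(7608251726/1985173641 + (-13338 - 9241)) = 1/(7608251726/1985173641 - 22579) = 1/(-44815627388413/1985173641) = -1985173641/44815627388413 ≈ -4.4296e-5)
sqrt(O + (H - T)) = sqrt(8537 + (-1985173641/44815627388413 - 1*(-10377))) = sqrt(8537 + (-1985173641/44815627388413 + 10377)) = sqrt(8537 + 465051763424388060/44815627388413) = sqrt(847642774439269841/44815627388413) = sqrt(37987642737750924294885423752333)/44815627388413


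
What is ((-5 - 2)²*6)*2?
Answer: 588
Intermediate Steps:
((-5 - 2)²*6)*2 = ((-7)²*6)*2 = (49*6)*2 = 294*2 = 588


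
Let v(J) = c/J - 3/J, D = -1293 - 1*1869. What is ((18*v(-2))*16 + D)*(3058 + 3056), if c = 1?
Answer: -17571636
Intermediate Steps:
D = -3162 (D = -1293 - 1869 = -3162)
v(J) = -2/J (v(J) = 1/J - 3/J = -2/J)
((18*v(-2))*16 + D)*(3058 + 3056) = ((18*(-2/(-2)))*16 - 3162)*(3058 + 3056) = ((18*(-2*(-1/2)))*16 - 3162)*6114 = ((18*1)*16 - 3162)*6114 = (18*16 - 3162)*6114 = (288 - 3162)*6114 = -2874*6114 = -17571636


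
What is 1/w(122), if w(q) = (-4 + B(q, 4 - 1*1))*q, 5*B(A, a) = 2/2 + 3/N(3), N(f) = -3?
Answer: -1/488 ≈ -0.0020492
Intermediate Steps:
B(A, a) = 0 (B(A, a) = (2/2 + 3/(-3))/5 = (2*(½) + 3*(-⅓))/5 = (1 - 1)/5 = (⅕)*0 = 0)
w(q) = -4*q (w(q) = (-4 + 0)*q = -4*q)
1/w(122) = 1/(-4*122) = 1/(-488) = -1/488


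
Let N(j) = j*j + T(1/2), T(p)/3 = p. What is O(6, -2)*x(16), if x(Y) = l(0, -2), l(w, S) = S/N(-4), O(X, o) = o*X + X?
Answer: 24/35 ≈ 0.68571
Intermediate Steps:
T(p) = 3*p
O(X, o) = X + X*o (O(X, o) = X*o + X = X + X*o)
N(j) = 3/2 + j² (N(j) = j*j + 3/2 = j² + 3*(½) = j² + 3/2 = 3/2 + j²)
l(w, S) = 2*S/35 (l(w, S) = S/(3/2 + (-4)²) = S/(3/2 + 16) = S/(35/2) = S*(2/35) = 2*S/35)
x(Y) = -4/35 (x(Y) = (2/35)*(-2) = -4/35)
O(6, -2)*x(16) = (6*(1 - 2))*(-4/35) = (6*(-1))*(-4/35) = -6*(-4/35) = 24/35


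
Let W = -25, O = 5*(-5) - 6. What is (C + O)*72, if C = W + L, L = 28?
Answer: -2016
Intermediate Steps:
O = -31 (O = -25 - 6 = -31)
C = 3 (C = -25 + 28 = 3)
(C + O)*72 = (3 - 31)*72 = -28*72 = -2016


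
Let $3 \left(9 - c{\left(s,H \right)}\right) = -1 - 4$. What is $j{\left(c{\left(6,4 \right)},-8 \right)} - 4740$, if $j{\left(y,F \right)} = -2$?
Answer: $-4742$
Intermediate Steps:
$c{\left(s,H \right)} = \frac{32}{3}$ ($c{\left(s,H \right)} = 9 - \frac{-1 - 4}{3} = 9 - - \frac{5}{3} = 9 + \frac{5}{3} = \frac{32}{3}$)
$j{\left(c{\left(6,4 \right)},-8 \right)} - 4740 = -2 - 4740 = -4742$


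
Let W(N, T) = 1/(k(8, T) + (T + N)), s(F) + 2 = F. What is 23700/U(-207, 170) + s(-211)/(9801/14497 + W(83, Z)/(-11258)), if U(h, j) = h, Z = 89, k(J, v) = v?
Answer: -853558599040142/1987105900629 ≈ -429.55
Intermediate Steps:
s(F) = -2 + F
W(N, T) = 1/(N + 2*T) (W(N, T) = 1/(T + (T + N)) = 1/(T + (N + T)) = 1/(N + 2*T))
23700/U(-207, 170) + s(-211)/(9801/14497 + W(83, Z)/(-11258)) = 23700/(-207) + (-2 - 211)/(9801/14497 + 1/((83 + 2*89)*(-11258))) = 23700*(-1/207) - 213/(9801*(1/14497) - 1/11258/(83 + 178)) = -7900/69 - 213/(9801/14497 - 1/11258/261) = -7900/69 - 213/(9801/14497 + (1/261)*(-1/11258)) = -7900/69 - 213/(9801/14497 - 1/2938338) = -7900/69 - 213/28798636241/42597085986 = -7900/69 - 213*42597085986/28798636241 = -7900/69 - 9073179315018/28798636241 = -853558599040142/1987105900629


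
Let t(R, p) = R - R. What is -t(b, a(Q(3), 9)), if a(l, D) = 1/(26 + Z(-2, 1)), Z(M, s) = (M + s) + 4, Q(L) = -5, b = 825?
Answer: 0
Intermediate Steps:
Z(M, s) = 4 + M + s
a(l, D) = 1/29 (a(l, D) = 1/(26 + (4 - 2 + 1)) = 1/(26 + 3) = 1/29)
t(R, p) = 0
-t(b, a(Q(3), 9)) = -1*0 = 0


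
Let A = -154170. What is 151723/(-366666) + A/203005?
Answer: -17465884967/14887006266 ≈ -1.1732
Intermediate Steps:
151723/(-366666) + A/203005 = 151723/(-366666) - 154170/203005 = 151723*(-1/366666) - 154170*1/203005 = -151723/366666 - 30834/40601 = -17465884967/14887006266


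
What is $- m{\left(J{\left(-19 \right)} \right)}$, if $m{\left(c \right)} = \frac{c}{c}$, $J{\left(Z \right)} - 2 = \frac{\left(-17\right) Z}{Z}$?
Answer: $-1$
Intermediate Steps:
$J{\left(Z \right)} = -15$ ($J{\left(Z \right)} = 2 + \frac{\left(-17\right) Z}{Z} = 2 - 17 = -15$)
$m{\left(c \right)} = 1$
$- m{\left(J{\left(-19 \right)} \right)} = \left(-1\right) 1 = -1$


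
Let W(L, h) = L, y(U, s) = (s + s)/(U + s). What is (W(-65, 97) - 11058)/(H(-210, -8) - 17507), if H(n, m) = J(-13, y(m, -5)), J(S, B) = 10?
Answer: 11123/17497 ≈ 0.63571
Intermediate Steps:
y(U, s) = 2*s/(U + s) (y(U, s) = (2*s)/(U + s) = 2*s/(U + s))
H(n, m) = 10
(W(-65, 97) - 11058)/(H(-210, -8) - 17507) = (-65 - 11058)/(10 - 17507) = -11123/(-17497) = -11123*(-1/17497) = 11123/17497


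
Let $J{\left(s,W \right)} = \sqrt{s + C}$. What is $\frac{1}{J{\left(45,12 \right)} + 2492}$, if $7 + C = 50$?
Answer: $\frac{623}{1552494} - \frac{\sqrt{22}}{3104988} \approx 0.00039978$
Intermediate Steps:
$C = 43$ ($C = -7 + 50 = 43$)
$J{\left(s,W \right)} = \sqrt{43 + s}$ ($J{\left(s,W \right)} = \sqrt{s + 43} = \sqrt{43 + s}$)
$\frac{1}{J{\left(45,12 \right)} + 2492} = \frac{1}{\sqrt{43 + 45} + 2492} = \frac{1}{\sqrt{88} + 2492} = \frac{1}{2 \sqrt{22} + 2492} = \frac{1}{2492 + 2 \sqrt{22}}$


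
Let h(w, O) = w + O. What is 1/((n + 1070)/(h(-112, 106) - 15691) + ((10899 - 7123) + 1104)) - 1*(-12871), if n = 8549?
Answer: 985812314108/76591741 ≈ 12871.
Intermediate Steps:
h(w, O) = O + w
1/((n + 1070)/(h(-112, 106) - 15691) + ((10899 - 7123) + 1104)) - 1*(-12871) = 1/((8549 + 1070)/((106 - 112) - 15691) + ((10899 - 7123) + 1104)) - 1*(-12871) = 1/(9619/(-6 - 15691) + (3776 + 1104)) + 12871 = 1/(9619/(-15697) + 4880) + 12871 = 1/(9619*(-1/15697) + 4880) + 12871 = 1/(-9619/15697 + 4880) + 12871 = 1/(76591741/15697) + 12871 = 15697/76591741 + 12871 = 985812314108/76591741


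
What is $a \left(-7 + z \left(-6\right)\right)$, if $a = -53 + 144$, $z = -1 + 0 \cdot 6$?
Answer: $-91$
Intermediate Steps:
$z = -1$ ($z = -1 + 0 = -1$)
$a = 91$
$a \left(-7 + z \left(-6\right)\right) = 91 \left(-7 - -6\right) = 91 \left(-7 + 6\right) = 91 \left(-1\right) = -91$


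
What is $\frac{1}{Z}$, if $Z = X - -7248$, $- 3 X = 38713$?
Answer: $- \frac{3}{16969} \approx -0.00017679$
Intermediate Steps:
$X = - \frac{38713}{3}$ ($X = \left(- \frac{1}{3}\right) 38713 = - \frac{38713}{3} \approx -12904.0$)
$Z = - \frac{16969}{3}$ ($Z = - \frac{38713}{3} - -7248 = - \frac{38713}{3} + 7248 = - \frac{16969}{3} \approx -5656.3$)
$\frac{1}{Z} = \frac{1}{- \frac{16969}{3}} = - \frac{3}{16969}$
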